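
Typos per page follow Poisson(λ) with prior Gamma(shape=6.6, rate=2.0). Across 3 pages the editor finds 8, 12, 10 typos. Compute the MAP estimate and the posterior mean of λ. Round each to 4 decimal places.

λ_MAP = 7.1200, E[λ|data] = 7.3200

Σ counts = 30. Posterior: Gamma(shape = 6.6+30 = 36.6, rate = 2.0+3 = 5.0).
Mode = (α−1)/β = 35.6/5.0 = 7.1200.
Mean = α/β = 36.6/5.0 = 7.3200.
The mean is pulled above the mode by the posterior's right skew.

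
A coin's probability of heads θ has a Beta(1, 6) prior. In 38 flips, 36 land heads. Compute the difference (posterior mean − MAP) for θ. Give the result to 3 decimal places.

-0.015

Posterior: Beta(1+36, 6+2) = Beta(37, 8).
Mode = (37−1)/(37+8−2) = 36/43 = 0.837.
Mean = 37/(37+8) = 37/45 = 0.822.
Difference = 0.822 − 0.837 = -0.015.
The mean is pulled below the mode by the posterior's left skew.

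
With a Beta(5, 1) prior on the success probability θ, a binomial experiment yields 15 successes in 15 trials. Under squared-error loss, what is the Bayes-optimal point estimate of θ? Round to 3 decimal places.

0.952

Posterior: Beta(5+15, 1+0) = Beta(20, 1).
Since β = 1 ≤ 1 and α > 1, the Beta density is monotone increasing on [0,1]; the mode is at 1.
Mean = 20/(20+1) = 0.952.
Squared-error loss ⇒ the optimal estimator is the posterior mean.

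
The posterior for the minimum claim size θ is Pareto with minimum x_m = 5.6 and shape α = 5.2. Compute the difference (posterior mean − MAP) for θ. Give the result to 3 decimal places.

The Pareto density is strictly decreasing on [x_m, ∞), so the mode is x_m = 5.600.
Mean = α·x_m/(α−1) = 5.2·5.6/4.2 = 6.933.
Difference = 6.933 − 5.600 = 1.333.

1.333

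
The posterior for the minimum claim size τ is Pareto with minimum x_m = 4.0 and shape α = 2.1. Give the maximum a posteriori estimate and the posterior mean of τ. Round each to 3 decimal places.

MAP: 4.000. Posterior mean: 7.636.

The Pareto density is strictly decreasing on [x_m, ∞), so the mode is x_m = 4.000.
Mean = α·x_m/(α−1) = 2.1·4.0/1.1 = 7.636.
The posterior is right-skewed, so the mean exceeds the mode.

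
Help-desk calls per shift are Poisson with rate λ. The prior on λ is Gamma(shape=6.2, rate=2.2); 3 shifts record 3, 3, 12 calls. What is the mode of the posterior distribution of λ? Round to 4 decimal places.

4.4615

Σ counts = 18. Posterior: Gamma(shape = 6.2+18 = 24.2, rate = 2.2+3 = 5.2).
Mode = (α−1)/β = 23.2/5.2 = 4.4615.
Mean = α/β = 24.2/5.2 = 4.6538.
This is the posterior mode — the MAP estimate.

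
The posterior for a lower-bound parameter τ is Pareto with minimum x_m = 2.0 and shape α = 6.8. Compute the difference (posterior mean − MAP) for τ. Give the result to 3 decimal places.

0.345

The Pareto density is strictly decreasing on [x_m, ∞), so the mode is x_m = 2.000.
Mean = α·x_m/(α−1) = 6.8·2.0/5.8 = 2.345.
Difference = 2.345 − 2.000 = 0.345.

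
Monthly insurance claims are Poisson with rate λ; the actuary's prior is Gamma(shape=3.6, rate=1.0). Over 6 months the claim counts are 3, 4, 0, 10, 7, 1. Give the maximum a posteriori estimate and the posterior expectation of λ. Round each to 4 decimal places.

MAP = 3.9429; posterior mean = 4.0857

Σ counts = 25. Posterior: Gamma(shape = 3.6+25 = 28.6, rate = 1.0+6 = 7.0).
Mode = (α−1)/β = 27.6/7.0 = 3.9429.
Mean = α/β = 28.6/7.0 = 4.0857.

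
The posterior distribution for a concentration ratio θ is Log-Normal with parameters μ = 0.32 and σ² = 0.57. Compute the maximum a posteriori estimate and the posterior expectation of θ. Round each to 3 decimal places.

MAP = 0.779; posterior mean = 1.831

Mode = exp(μ − σ²) = exp(-0.25) = 0.779.
Mean = exp(μ + σ²/2) = exp(0.605) = 1.831.
Mean > mode: the posterior has a right tail.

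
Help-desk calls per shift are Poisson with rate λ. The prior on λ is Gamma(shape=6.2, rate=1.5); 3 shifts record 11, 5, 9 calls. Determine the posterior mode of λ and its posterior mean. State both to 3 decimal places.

MAP = 6.711; posterior mean = 6.933

Σ counts = 25. Posterior: Gamma(shape = 6.2+25 = 31.2, rate = 1.5+3 = 4.5).
Mode = (α−1)/β = 30.2/4.5 = 6.711.
Mean = α/β = 31.2/4.5 = 6.933.
Mean > mode: the posterior has a right tail.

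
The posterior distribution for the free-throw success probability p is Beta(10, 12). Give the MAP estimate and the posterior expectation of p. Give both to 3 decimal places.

Mode = (10−1)/(10+12−2) = 9/20 = 0.450.
Mean = 10/(10+12) = 10/22 = 0.455.

MAP: 0.450. Posterior mean: 0.455.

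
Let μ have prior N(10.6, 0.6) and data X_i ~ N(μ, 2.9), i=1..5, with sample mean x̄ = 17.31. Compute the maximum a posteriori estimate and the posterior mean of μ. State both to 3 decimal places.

Posterior for μ is Normal. Precision-weighted mean: (1/0.6·10.6 + 5/2.9·17.31) / (1/0.6 + 5/2.9) = 14.012.
A Normal posterior is symmetric, so mode = mean.

μ_MAP = 14.012, E[μ|data] = 14.012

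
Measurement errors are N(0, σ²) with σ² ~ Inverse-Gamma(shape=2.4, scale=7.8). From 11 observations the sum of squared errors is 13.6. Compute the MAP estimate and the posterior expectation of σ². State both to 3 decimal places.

Posterior: Inverse-Gamma(shape = 2.4+11/2 = 7.9, scale = 7.8+13.6/2 = 14.6).
Mode = β/(α+1) = 14.6/8.9 = 1.640.
Mean = β/(α−1) = 14.6/6.9 = 2.116.

σ²_MAP = 1.640, E[σ²|data] = 2.116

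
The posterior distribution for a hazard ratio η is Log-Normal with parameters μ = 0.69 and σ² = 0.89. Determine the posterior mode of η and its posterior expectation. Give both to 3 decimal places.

Mode = exp(μ − σ²) = exp(-0.20) = 0.819.
Mean = exp(μ + σ²/2) = exp(1.135) = 3.111.

η_MAP = 0.819, E[η|data] = 3.111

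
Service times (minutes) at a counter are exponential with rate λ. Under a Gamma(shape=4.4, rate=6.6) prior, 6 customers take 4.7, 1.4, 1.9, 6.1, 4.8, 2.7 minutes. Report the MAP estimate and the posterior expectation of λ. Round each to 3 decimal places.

Σ times = 21.6. Posterior: Gamma(shape = 4.4+6 = 10.4, rate = 6.6+21.6 = 28.2).
Mode = (α−1)/β = 9.4/28.2 = 0.333.
Mean = α/β = 10.4/28.2 = 0.369.
Right-skewed posterior ⇒ mode < mean.

λ_MAP = 0.333, E[λ|data] = 0.369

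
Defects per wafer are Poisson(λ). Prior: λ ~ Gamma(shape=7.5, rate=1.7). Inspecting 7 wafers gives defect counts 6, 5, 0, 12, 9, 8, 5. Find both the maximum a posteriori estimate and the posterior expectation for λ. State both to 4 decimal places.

maximum a posteriori estimate = 5.9195, posterior expectation = 6.0345

Σ counts = 45. Posterior: Gamma(shape = 7.5+45 = 52.5, rate = 1.7+7 = 8.7).
Mode = (α−1)/β = 51.5/8.7 = 5.9195.
Mean = α/β = 52.5/8.7 = 6.0345.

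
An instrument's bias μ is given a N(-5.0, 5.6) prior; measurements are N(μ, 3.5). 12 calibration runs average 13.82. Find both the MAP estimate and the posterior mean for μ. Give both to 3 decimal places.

MAP = 12.888; posterior mean = 12.888

Posterior for μ is Normal. Precision-weighted mean: (1/5.6·-5.0 + 12/3.5·13.82) / (1/5.6 + 12/3.5) = 12.888.
A Normal posterior is symmetric, so mode = mean.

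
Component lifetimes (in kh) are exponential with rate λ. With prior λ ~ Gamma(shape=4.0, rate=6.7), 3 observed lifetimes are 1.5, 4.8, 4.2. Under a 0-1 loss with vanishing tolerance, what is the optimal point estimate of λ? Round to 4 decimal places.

Σ times = 10.5. Posterior: Gamma(shape = 4.0+3 = 7.0, rate = 6.7+10.5 = 17.2).
Mode = (α−1)/β = 6.0/17.2 = 0.3488.
Mean = α/β = 7.0/17.2 = 0.4070.
This is the posterior mode — the MAP estimate.

0.3488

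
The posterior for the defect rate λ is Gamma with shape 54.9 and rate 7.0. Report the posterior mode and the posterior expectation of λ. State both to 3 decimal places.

MAP = 7.700, posterior mean = 7.843

Mode = (α−1)/β = 53.9/7.0 = 7.700.
Mean = α/β = 54.9/7.0 = 7.843.
The mean is pulled above the mode by the posterior's right skew.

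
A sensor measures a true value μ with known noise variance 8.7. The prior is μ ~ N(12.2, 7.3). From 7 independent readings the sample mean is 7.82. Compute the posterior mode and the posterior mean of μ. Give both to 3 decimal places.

Posterior for μ is Normal. Precision-weighted mean: (1/7.3·12.2 + 7/8.7·7.82) / (1/7.3 + 7/8.7) = 8.457.
A Normal posterior is symmetric, so mode = mean.

MAP: 8.457. Posterior mean: 8.457.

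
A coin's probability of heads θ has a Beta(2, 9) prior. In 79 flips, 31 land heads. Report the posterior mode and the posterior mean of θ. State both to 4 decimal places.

MAP: 0.3636. Posterior mean: 0.3667.

Posterior: Beta(2+31, 9+48) = Beta(33, 57).
Mode = (33−1)/(33+57−2) = 32/88 = 0.3636.
Mean = 33/(33+57) = 33/90 = 0.3667.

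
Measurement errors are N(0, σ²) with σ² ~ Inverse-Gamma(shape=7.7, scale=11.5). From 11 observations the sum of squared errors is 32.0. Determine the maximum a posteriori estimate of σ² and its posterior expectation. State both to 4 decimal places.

Posterior: Inverse-Gamma(shape = 7.7+11/2 = 13.2, scale = 11.5+32.0/2 = 27.5).
Mode = β/(α+1) = 27.5/14.2 = 1.9366.
Mean = β/(α−1) = 27.5/12.2 = 2.2541.
The mean is pulled above the mode by the posterior's right skew.

MAP = 1.9366, posterior mean = 2.2541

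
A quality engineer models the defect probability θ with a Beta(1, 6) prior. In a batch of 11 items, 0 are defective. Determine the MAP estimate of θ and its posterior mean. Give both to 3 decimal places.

MAP = 0.000; posterior mean = 0.056

Posterior: Beta(1+0, 6+11) = Beta(1, 17).
Since α = 1 ≤ 1 and β > 1, the Beta density is monotone decreasing on [0,1]; the mode is at 0.
Mean = 1/(1+17) = 0.056.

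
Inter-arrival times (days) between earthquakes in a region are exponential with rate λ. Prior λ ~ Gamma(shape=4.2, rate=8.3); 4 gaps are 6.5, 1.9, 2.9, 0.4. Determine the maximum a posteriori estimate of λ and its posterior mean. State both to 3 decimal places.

maximum a posteriori estimate = 0.360, posterior mean = 0.410

Σ times = 11.7. Posterior: Gamma(shape = 4.2+4 = 8.2, rate = 8.3+11.7 = 20.0).
Mode = (α−1)/β = 7.2/20.0 = 0.360.
Mean = α/β = 8.2/20.0 = 0.410.
Right-skewed posterior ⇒ mode < mean.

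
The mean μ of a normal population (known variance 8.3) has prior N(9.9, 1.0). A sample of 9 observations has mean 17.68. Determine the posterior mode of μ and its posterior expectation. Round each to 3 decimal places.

Posterior for μ is Normal. Precision-weighted mean: (1/1.0·9.9 + 9/8.3·17.68) / (1/1.0 + 9/8.3) = 13.947.
A Normal posterior is symmetric, so mode = mean.

posterior mode = 13.947, posterior expectation = 13.947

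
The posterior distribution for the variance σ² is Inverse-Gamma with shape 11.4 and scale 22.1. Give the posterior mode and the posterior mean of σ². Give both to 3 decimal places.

MAP = 1.782; posterior mean = 2.125

Mode = β/(α+1) = 22.1/12.4 = 1.782.
Mean = β/(α−1) = 22.1/10.4 = 2.125.
The mean is pulled above the mode by the posterior's right skew.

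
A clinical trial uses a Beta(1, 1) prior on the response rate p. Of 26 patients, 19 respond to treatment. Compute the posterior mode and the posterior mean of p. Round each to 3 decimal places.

MAP: 0.731. Posterior mean: 0.714.

Posterior: Beta(1+19, 1+7) = Beta(20, 8).
Mode = (20−1)/(20+8−2) = 19/26 = 0.731.
With a flat prior the MAP equals the MLE, 19/26.
Mean = 20/(20+8) = 20/28 = 0.714.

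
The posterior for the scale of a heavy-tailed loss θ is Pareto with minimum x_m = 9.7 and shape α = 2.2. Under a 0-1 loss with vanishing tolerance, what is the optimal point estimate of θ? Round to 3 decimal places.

9.700

The Pareto density is strictly decreasing on [x_m, ∞), so the mode is x_m = 9.700.
Mean = α·x_m/(α−1) = 2.2·9.7/1.2 = 17.783.
This is the posterior mode — the MAP estimate.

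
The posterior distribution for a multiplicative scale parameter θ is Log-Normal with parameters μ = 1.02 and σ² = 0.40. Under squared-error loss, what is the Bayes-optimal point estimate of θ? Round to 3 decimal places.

3.387

Mode = exp(μ − σ²) = exp(0.62) = 1.859.
Mean = exp(μ + σ²/2) = exp(1.220) = 3.387.
Squared-error loss ⇒ the optimal estimator is the posterior mean.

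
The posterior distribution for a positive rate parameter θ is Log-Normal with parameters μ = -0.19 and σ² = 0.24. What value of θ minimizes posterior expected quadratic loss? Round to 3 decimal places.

0.932

Mode = exp(μ − σ²) = exp(-0.43) = 0.651.
Mean = exp(μ + σ²/2) = exp(-0.070) = 0.932.
Quadratic loss ⇒ the optimal estimator is the posterior mean.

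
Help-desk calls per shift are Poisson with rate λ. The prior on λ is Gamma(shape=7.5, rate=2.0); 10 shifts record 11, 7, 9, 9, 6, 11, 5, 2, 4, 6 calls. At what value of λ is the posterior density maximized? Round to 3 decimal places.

6.375

Σ counts = 70. Posterior: Gamma(shape = 7.5+70 = 77.5, rate = 2.0+10 = 12.0).
Mode = (α−1)/β = 76.5/12.0 = 6.375.
Mean = α/β = 77.5/12.0 = 6.458.
This is the posterior mode — the MAP estimate.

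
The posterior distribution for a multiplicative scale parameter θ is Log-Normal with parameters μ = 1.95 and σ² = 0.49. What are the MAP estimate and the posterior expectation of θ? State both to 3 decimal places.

Mode = exp(μ − σ²) = exp(1.46) = 4.306.
Mean = exp(μ + σ²/2) = exp(2.195) = 8.980.
Mean > mode: the posterior has a right tail.

MAP = 4.306; posterior mean = 8.980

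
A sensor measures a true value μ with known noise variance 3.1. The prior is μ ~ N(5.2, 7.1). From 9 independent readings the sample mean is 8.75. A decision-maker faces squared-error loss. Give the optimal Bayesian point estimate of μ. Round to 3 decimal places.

8.586

Posterior for μ is Normal. Precision-weighted mean: (1/7.1·5.2 + 9/3.1·8.75) / (1/7.1 + 9/3.1) = 8.586.
A Normal posterior is symmetric, so mode = mean.
Squared-error loss ⇒ the optimal estimator is the posterior mean.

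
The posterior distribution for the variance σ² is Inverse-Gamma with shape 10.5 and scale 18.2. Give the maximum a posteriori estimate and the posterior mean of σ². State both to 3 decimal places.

σ²_MAP = 1.583, E[σ²|data] = 1.916

Mode = β/(α+1) = 18.2/11.5 = 1.583.
Mean = β/(α−1) = 18.2/9.5 = 1.916.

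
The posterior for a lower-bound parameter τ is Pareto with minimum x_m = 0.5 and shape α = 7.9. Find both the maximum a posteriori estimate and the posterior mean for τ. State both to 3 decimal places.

The Pareto density is strictly decreasing on [x_m, ∞), so the mode is x_m = 0.500.
Mean = α·x_m/(α−1) = 7.9·0.5/6.9 = 0.572.

MAP = 0.500, posterior mean = 0.572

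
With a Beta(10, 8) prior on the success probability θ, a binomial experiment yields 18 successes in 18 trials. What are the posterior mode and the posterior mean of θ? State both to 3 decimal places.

Posterior: Beta(10+18, 8+0) = Beta(28, 8).
Mode = (28−1)/(28+8−2) = 27/34 = 0.794.
Mean = 28/(28+8) = 28/36 = 0.778.
Left-skewed posterior ⇒ mean < mode.

MAP: 0.794. Posterior mean: 0.778.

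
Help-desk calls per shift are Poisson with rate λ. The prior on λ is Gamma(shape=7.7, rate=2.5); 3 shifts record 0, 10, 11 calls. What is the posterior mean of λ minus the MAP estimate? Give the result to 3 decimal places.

Σ counts = 21. Posterior: Gamma(shape = 7.7+21 = 28.7, rate = 2.5+3 = 5.5).
Mode = (α−1)/β = 27.7/5.5 = 5.036.
Mean = α/β = 28.7/5.5 = 5.218.
Difference = 5.218 − 5.036 = 0.182.
The posterior is right-skewed, so the mean exceeds the mode.

0.182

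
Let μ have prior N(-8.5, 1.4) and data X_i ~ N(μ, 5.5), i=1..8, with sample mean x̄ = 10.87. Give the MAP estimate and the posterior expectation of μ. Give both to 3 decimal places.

Posterior for μ is Normal. Precision-weighted mean: (1/1.4·-8.5 + 8/5.5·10.87) / (1/1.4 + 8/5.5) = 4.491.
A Normal posterior is symmetric, so mode = mean.

μ_MAP = 4.491, E[μ|data] = 4.491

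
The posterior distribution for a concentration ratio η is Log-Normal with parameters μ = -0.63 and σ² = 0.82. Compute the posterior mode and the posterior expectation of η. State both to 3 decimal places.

posterior mode = 0.235, posterior expectation = 0.803

Mode = exp(μ − σ²) = exp(-1.45) = 0.235.
Mean = exp(μ + σ²/2) = exp(-0.220) = 0.803.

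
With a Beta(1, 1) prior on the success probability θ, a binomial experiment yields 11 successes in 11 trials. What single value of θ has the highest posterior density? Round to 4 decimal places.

Posterior: Beta(1+11, 1+0) = Beta(12, 1).
Since β = 1 ≤ 1 and α > 1, the Beta density is monotone increasing on [0,1]; the mode is at 1.
Mean = 12/(12+1) = 0.9231.
This is the posterior mode — the MAP estimate.

1.0000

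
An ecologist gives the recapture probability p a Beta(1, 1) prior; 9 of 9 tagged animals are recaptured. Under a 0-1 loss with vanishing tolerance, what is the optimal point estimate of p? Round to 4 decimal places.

Posterior: Beta(1+9, 1+0) = Beta(10, 1).
Since β = 1 ≤ 1 and α > 1, the Beta density is monotone increasing on [0,1]; the mode is at 1.
Mean = 10/(10+1) = 0.9091.
This is the posterior mode — the MAP estimate.

1.0000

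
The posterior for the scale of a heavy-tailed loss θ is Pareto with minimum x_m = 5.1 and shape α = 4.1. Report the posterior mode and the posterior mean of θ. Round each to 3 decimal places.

The Pareto density is strictly decreasing on [x_m, ∞), so the mode is x_m = 5.100.
Mean = α·x_m/(α−1) = 4.1·5.1/3.1 = 6.745.

MAP = 5.100; posterior mean = 6.745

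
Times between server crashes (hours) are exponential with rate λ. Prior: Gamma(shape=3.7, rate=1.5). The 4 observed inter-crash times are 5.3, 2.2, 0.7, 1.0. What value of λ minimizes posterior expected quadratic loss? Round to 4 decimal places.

Σ times = 9.2. Posterior: Gamma(shape = 3.7+4 = 7.7, rate = 1.5+9.2 = 10.7).
Mode = (α−1)/β = 6.7/10.7 = 0.6262.
Mean = α/β = 7.7/10.7 = 0.7196.
Quadratic loss ⇒ the optimal estimator is the posterior mean.

0.7196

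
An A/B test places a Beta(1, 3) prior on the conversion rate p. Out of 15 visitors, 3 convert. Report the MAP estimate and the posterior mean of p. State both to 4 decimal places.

MAP = 0.1765; posterior mean = 0.2105

Posterior: Beta(1+3, 3+12) = Beta(4, 15).
Mode = (4−1)/(4+15−2) = 3/17 = 0.1765.
Mean = 4/(4+15) = 4/19 = 0.2105.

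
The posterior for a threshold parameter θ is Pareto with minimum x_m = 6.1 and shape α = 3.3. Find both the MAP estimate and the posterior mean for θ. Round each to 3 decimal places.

The Pareto density is strictly decreasing on [x_m, ∞), so the mode is x_m = 6.100.
Mean = α·x_m/(α−1) = 3.3·6.1/2.3 = 8.752.

MAP = 6.100; posterior mean = 8.752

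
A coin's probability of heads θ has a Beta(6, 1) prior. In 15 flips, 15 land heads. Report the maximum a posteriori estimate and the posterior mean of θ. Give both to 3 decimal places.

Posterior: Beta(6+15, 1+0) = Beta(21, 1).
Since β = 1 ≤ 1 and α > 1, the Beta density is monotone increasing on [0,1]; the mode is at 1.
Mean = 21/(21+1) = 0.955.

θ_MAP = 1.000, E[θ|data] = 0.955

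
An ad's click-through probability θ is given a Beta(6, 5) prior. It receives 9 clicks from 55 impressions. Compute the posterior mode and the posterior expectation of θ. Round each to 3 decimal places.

MAP: 0.219. Posterior mean: 0.227.

Posterior: Beta(6+9, 5+46) = Beta(15, 51).
Mode = (15−1)/(15+51−2) = 14/64 = 0.219.
Mean = 15/(15+51) = 15/66 = 0.227.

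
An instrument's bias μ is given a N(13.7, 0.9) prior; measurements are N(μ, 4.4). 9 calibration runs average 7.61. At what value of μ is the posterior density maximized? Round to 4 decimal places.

9.7537

Posterior for μ is Normal. Precision-weighted mean: (1/0.9·13.7 + 9/4.4·7.61) / (1/0.9 + 9/4.4) = 9.7537.
A Normal posterior is symmetric, so mode = mean.
This is the posterior mode — the MAP estimate.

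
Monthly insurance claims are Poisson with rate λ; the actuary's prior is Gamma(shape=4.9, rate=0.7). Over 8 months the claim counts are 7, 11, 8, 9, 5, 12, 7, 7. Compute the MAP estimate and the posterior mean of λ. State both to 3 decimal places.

Σ counts = 66. Posterior: Gamma(shape = 4.9+66 = 70.9, rate = 0.7+8 = 8.7).
Mode = (α−1)/β = 69.9/8.7 = 8.034.
Mean = α/β = 70.9/8.7 = 8.149.

λ_MAP = 8.034, E[λ|data] = 8.149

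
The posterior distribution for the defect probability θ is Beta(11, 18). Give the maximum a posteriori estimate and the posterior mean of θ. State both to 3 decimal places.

Mode = (11−1)/(11+18−2) = 10/27 = 0.370.
Mean = 11/(11+18) = 11/29 = 0.379.
Mean > mode: the posterior has a right tail.

θ_MAP = 0.370, E[θ|data] = 0.379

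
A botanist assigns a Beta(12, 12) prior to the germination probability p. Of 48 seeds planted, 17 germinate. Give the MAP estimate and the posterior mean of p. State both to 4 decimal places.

MAP estimate = 0.4000, posterior mean = 0.4028

Posterior: Beta(12+17, 12+31) = Beta(29, 43).
Mode = (29−1)/(29+43−2) = 28/70 = 0.4000.
Mean = 29/(29+43) = 29/72 = 0.4028.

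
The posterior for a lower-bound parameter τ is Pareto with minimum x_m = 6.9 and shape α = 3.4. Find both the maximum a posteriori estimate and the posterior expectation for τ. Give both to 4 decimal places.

The Pareto density is strictly decreasing on [x_m, ∞), so the mode is x_m = 6.9000.
Mean = α·x_m/(α−1) = 3.4·6.9/2.4 = 9.7750.

MAP: 6.9000. Posterior mean: 9.7750.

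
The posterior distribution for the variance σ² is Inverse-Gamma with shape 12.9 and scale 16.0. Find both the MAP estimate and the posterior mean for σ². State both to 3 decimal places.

Mode = β/(α+1) = 16.0/13.9 = 1.151.
Mean = β/(α−1) = 16.0/11.9 = 1.345.

MAP estimate = 1.151, posterior mean = 1.345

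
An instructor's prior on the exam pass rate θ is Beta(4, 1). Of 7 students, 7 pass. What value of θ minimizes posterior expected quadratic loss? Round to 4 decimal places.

0.9167

Posterior: Beta(4+7, 1+0) = Beta(11, 1).
Since β = 1 ≤ 1 and α > 1, the Beta density is monotone increasing on [0,1]; the mode is at 1.
Mean = 11/(11+1) = 0.9167.
Quadratic loss ⇒ the optimal estimator is the posterior mean.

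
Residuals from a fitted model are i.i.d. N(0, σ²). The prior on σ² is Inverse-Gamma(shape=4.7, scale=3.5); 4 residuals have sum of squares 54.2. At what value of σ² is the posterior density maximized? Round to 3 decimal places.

Posterior: Inverse-Gamma(shape = 4.7+4/2 = 6.7, scale = 3.5+54.2/2 = 30.6).
Mode = β/(α+1) = 30.6/7.7 = 3.974.
Mean = β/(α−1) = 30.6/5.7 = 5.368.
This is the posterior mode — the MAP estimate.

3.974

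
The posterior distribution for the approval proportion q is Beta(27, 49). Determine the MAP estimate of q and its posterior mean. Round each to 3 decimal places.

Mode = (27−1)/(27+49−2) = 26/74 = 0.351.
Mean = 27/(27+49) = 27/76 = 0.355.

MAP estimate = 0.351, posterior mean = 0.355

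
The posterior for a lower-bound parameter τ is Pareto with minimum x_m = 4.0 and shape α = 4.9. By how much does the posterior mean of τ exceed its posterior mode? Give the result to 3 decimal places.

1.026

The Pareto density is strictly decreasing on [x_m, ∞), so the mode is x_m = 4.000.
Mean = α·x_m/(α−1) = 4.9·4.0/3.9 = 5.026.
Difference = 5.026 − 4.000 = 1.026.
Right-skewed posterior ⇒ mode < mean.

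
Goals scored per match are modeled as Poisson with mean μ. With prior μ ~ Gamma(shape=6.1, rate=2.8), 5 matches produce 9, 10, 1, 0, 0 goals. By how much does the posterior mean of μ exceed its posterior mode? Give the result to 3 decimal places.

Σ counts = 20. Posterior: Gamma(shape = 6.1+20 = 26.1, rate = 2.8+5 = 7.8).
Mode = (α−1)/β = 25.1/7.8 = 3.218.
Mean = α/β = 26.1/7.8 = 3.346.
Difference = 3.346 − 3.218 = 0.128.
The mean is pulled above the mode by the posterior's right skew.

0.128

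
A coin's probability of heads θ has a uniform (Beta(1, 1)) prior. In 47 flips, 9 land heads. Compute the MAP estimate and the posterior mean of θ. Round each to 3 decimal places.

MAP = 0.191; posterior mean = 0.204

Posterior: Beta(1+9, 1+38) = Beta(10, 39).
Mode = (10−1)/(10+39−2) = 9/47 = 0.191.
With a flat prior the MAP equals the MLE, 9/47.
Mean = 10/(10+39) = 10/49 = 0.204.
The mean is pulled above the mode by the posterior's right skew.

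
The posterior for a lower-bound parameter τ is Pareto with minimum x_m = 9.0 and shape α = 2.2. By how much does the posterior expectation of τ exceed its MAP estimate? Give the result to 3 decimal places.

7.500

The Pareto density is strictly decreasing on [x_m, ∞), so the mode is x_m = 9.000.
Mean = α·x_m/(α−1) = 2.2·9.0/1.2 = 16.500.
Difference = 16.500 − 9.000 = 7.500.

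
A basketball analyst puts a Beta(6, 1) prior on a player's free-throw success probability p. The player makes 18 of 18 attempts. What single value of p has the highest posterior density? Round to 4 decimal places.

1.0000

Posterior: Beta(6+18, 1+0) = Beta(24, 1).
Since β = 1 ≤ 1 and α > 1, the Beta density is monotone increasing on [0,1]; the mode is at 1.
Mean = 24/(24+1) = 0.9600.
This is the posterior mode — the MAP estimate.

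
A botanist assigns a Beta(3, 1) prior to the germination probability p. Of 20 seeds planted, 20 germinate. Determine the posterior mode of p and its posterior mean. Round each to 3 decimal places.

p_MAP = 1.000, E[p|data] = 0.958

Posterior: Beta(3+20, 1+0) = Beta(23, 1).
Since β = 1 ≤ 1 and α > 1, the Beta density is monotone increasing on [0,1]; the mode is at 1.
Mean = 23/(23+1) = 0.958.
The mean is pulled below the mode by the posterior's left skew.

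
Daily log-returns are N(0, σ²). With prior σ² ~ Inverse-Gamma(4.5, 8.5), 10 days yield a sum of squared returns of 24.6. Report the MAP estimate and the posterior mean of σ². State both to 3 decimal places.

Posterior: Inverse-Gamma(shape = 4.5+10/2 = 9.5, scale = 8.5+24.6/2 = 20.8).
Mode = β/(α+1) = 20.8/10.5 = 1.981.
Mean = β/(α−1) = 20.8/8.5 = 2.447.

MAP = 1.981, posterior mean = 2.447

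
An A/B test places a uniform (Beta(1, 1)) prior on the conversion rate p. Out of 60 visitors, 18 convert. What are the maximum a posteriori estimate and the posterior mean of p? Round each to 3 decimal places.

MAP = 0.300, posterior mean = 0.306

Posterior: Beta(1+18, 1+42) = Beta(19, 43).
Mode = (19−1)/(19+43−2) = 18/60 = 0.300.
With a flat prior the MAP equals the MLE, 18/60.
Mean = 19/(19+43) = 19/62 = 0.306.
The posterior is right-skewed, so the mean exceeds the mode.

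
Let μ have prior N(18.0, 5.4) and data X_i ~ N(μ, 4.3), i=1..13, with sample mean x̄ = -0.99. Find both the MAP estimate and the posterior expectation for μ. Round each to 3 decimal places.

μ_MAP = 0.106, E[μ|data] = 0.106

Posterior for μ is Normal. Precision-weighted mean: (1/5.4·18.0 + 13/4.3·-0.99) / (1/5.4 + 13/4.3) = 0.106.
A Normal posterior is symmetric, so mode = mean.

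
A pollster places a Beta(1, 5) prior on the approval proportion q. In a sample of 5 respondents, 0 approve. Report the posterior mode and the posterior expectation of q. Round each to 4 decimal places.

Posterior: Beta(1+0, 5+5) = Beta(1, 10).
Since α = 1 ≤ 1 and β > 1, the Beta density is monotone decreasing on [0,1]; the mode is at 0.
Mean = 1/(1+10) = 0.0909.
The posterior is right-skewed, so the mean exceeds the mode.

MAP = 0.0000, posterior mean = 0.0909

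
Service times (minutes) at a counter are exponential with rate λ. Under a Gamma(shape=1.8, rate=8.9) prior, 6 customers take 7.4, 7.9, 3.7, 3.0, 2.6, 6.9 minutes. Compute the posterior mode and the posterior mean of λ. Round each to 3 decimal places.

Σ times = 31.5. Posterior: Gamma(shape = 1.8+6 = 7.8, rate = 8.9+31.5 = 40.4).
Mode = (α−1)/β = 6.8/40.4 = 0.168.
Mean = α/β = 7.8/40.4 = 0.193.

MAP = 0.168, posterior mean = 0.193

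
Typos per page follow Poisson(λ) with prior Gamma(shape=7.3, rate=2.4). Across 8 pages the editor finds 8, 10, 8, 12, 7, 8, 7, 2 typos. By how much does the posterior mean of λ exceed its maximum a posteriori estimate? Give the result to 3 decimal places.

Σ counts = 62. Posterior: Gamma(shape = 7.3+62 = 69.3, rate = 2.4+8 = 10.4).
Mode = (α−1)/β = 68.3/10.4 = 6.567.
Mean = α/β = 69.3/10.4 = 6.663.
Difference = 6.663 − 6.567 = 0.096.
The posterior is right-skewed, so the mean exceeds the mode.

0.096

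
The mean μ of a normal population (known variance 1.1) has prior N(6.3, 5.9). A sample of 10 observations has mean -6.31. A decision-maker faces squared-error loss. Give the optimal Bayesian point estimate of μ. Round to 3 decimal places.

Posterior for μ is Normal. Precision-weighted mean: (1/5.9·6.3 + 10/1.1·-6.31) / (1/5.9 + 10/1.1) = -6.079.
A Normal posterior is symmetric, so mode = mean.
Squared-error loss ⇒ the optimal estimator is the posterior mean.

-6.079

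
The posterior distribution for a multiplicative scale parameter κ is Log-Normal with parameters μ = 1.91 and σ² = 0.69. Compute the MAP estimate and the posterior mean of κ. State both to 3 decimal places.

Mode = exp(μ − σ²) = exp(1.22) = 3.387.
Mean = exp(μ + σ²/2) = exp(2.255) = 9.535.
Right-skewed posterior ⇒ mode < mean.

MAP estimate = 3.387, posterior mean = 9.535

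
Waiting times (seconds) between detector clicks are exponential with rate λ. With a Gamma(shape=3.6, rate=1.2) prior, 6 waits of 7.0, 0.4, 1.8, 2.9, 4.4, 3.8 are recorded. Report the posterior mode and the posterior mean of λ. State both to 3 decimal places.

MAP = 0.400, posterior mean = 0.447

Σ times = 20.3. Posterior: Gamma(shape = 3.6+6 = 9.6, rate = 1.2+20.3 = 21.5).
Mode = (α−1)/β = 8.6/21.5 = 0.400.
Mean = α/β = 9.6/21.5 = 0.447.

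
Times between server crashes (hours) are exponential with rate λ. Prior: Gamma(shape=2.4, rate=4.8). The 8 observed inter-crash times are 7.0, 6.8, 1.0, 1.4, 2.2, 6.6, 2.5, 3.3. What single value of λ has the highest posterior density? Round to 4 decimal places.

0.2640

Σ times = 30.8. Posterior: Gamma(shape = 2.4+8 = 10.4, rate = 4.8+30.8 = 35.6).
Mode = (α−1)/β = 9.4/35.6 = 0.2640.
Mean = α/β = 10.4/35.6 = 0.2921.
This is the posterior mode — the MAP estimate.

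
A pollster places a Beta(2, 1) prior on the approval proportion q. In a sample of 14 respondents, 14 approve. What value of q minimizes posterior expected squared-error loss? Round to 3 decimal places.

0.941

Posterior: Beta(2+14, 1+0) = Beta(16, 1).
Since β = 1 ≤ 1 and α > 1, the Beta density is monotone increasing on [0,1]; the mode is at 1.
Mean = 16/(16+1) = 0.941.
Squared-error loss ⇒ the optimal estimator is the posterior mean.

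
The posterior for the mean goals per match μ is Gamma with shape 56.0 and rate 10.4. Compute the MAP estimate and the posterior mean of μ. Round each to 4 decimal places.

Mode = (α−1)/β = 55.0/10.4 = 5.2885.
Mean = α/β = 56.0/10.4 = 5.3846.

MAP = 5.2885; posterior mean = 5.3846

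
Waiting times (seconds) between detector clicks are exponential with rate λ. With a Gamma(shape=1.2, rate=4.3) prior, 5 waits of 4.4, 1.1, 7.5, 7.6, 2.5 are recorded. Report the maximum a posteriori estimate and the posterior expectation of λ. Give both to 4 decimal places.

Σ times = 23.1. Posterior: Gamma(shape = 1.2+5 = 6.2, rate = 4.3+23.1 = 27.4).
Mode = (α−1)/β = 5.2/27.4 = 0.1898.
Mean = α/β = 6.2/27.4 = 0.2263.
Mean > mode: the posterior has a right tail.

MAP = 0.1898, posterior mean = 0.2263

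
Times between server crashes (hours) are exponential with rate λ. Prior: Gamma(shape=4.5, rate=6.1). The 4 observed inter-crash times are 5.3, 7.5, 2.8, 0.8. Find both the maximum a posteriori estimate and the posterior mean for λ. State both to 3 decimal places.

MAP = 0.333, posterior mean = 0.378

Σ times = 16.4. Posterior: Gamma(shape = 4.5+4 = 8.5, rate = 6.1+16.4 = 22.5).
Mode = (α−1)/β = 7.5/22.5 = 0.333.
Mean = α/β = 8.5/22.5 = 0.378.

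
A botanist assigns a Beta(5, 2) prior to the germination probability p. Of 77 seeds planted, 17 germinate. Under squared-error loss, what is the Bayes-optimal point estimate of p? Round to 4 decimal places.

0.2619

Posterior: Beta(5+17, 2+60) = Beta(22, 62).
Mode = (22−1)/(22+62−2) = 21/82 = 0.2561.
Mean = 22/(22+62) = 22/84 = 0.2619.
Squared-error loss ⇒ the optimal estimator is the posterior mean.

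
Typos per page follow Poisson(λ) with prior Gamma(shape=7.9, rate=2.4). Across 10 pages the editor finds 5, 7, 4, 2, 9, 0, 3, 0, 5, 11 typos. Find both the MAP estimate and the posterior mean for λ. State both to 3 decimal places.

Σ counts = 46. Posterior: Gamma(shape = 7.9+46 = 53.9, rate = 2.4+10 = 12.4).
Mode = (α−1)/β = 52.9/12.4 = 4.266.
Mean = α/β = 53.9/12.4 = 4.347.
The mean is pulled above the mode by the posterior's right skew.

MAP = 4.266, posterior mean = 4.347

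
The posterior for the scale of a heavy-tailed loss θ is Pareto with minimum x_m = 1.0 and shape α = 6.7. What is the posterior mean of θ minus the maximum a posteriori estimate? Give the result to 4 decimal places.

The Pareto density is strictly decreasing on [x_m, ∞), so the mode is x_m = 1.0000.
Mean = α·x_m/(α−1) = 6.7·1.0/5.7 = 1.1754.
Difference = 1.1754 − 1.0000 = 0.1754.

0.1754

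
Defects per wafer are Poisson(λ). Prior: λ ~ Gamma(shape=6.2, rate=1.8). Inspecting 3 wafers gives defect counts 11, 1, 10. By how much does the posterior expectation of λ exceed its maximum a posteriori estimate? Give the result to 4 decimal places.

Σ counts = 22. Posterior: Gamma(shape = 6.2+22 = 28.2, rate = 1.8+3 = 4.8).
Mode = (α−1)/β = 27.2/4.8 = 5.6667.
Mean = α/β = 28.2/4.8 = 5.8750.
Difference = 5.8750 − 5.6667 = 0.2083.
The mean is pulled above the mode by the posterior's right skew.

0.2083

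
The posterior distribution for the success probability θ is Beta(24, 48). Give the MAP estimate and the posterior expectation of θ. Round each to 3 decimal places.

Mode = (24−1)/(24+48−2) = 23/70 = 0.329.
Mean = 24/(24+48) = 24/72 = 0.333.

MAP = 0.329, posterior mean = 0.333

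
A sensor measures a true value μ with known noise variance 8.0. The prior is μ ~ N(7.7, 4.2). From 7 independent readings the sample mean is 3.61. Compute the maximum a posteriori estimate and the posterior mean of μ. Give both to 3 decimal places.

μ_MAP = 4.485, E[μ|data] = 4.485

Posterior for μ is Normal. Precision-weighted mean: (1/4.2·7.7 + 7/8.0·3.61) / (1/4.2 + 7/8.0) = 4.485.
A Normal posterior is symmetric, so mode = mean.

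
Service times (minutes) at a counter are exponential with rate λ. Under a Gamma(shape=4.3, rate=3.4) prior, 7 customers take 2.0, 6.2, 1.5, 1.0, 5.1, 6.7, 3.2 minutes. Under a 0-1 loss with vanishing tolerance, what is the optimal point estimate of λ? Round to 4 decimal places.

0.3540

Σ times = 25.7. Posterior: Gamma(shape = 4.3+7 = 11.3, rate = 3.4+25.7 = 29.1).
Mode = (α−1)/β = 10.3/29.1 = 0.3540.
Mean = α/β = 11.3/29.1 = 0.3883.
This is the posterior mode — the MAP estimate.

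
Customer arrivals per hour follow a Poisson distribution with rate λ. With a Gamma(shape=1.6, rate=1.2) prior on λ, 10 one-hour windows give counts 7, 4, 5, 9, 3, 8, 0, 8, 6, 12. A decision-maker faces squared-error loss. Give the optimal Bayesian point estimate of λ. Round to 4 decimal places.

Σ counts = 62. Posterior: Gamma(shape = 1.6+62 = 63.6, rate = 1.2+10 = 11.2).
Mode = (α−1)/β = 62.6/11.2 = 5.5893.
Mean = α/β = 63.6/11.2 = 5.6786.
Squared-error loss ⇒ the optimal estimator is the posterior mean.

5.6786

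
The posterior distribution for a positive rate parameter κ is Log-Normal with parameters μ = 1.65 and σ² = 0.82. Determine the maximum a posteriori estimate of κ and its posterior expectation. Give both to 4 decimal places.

Mode = exp(μ − σ²) = exp(0.83) = 2.2933.
Mean = exp(μ + σ²/2) = exp(2.060) = 7.8460.
Mean > mode: the posterior has a right tail.

MAP = 2.2933; posterior mean = 7.8460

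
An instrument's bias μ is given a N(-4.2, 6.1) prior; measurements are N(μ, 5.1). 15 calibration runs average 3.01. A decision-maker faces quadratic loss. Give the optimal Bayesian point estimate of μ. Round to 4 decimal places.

Posterior for μ is Normal. Precision-weighted mean: (1/6.1·-4.2 + 15/5.1·3.01) / (1/6.1 + 15/5.1) = 2.6293.
A Normal posterior is symmetric, so mode = mean.
Quadratic loss ⇒ the optimal estimator is the posterior mean.

2.6293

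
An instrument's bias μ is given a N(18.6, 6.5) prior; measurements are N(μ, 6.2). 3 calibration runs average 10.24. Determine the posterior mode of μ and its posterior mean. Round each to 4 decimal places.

MAP: 12.2568. Posterior mean: 12.2568.

Posterior for μ is Normal. Precision-weighted mean: (1/6.5·18.6 + 3/6.2·10.24) / (1/6.5 + 3/6.2) = 12.2568.
A Normal posterior is symmetric, so mode = mean.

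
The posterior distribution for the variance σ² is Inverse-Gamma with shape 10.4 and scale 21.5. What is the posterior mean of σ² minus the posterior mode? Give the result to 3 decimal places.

Mode = β/(α+1) = 21.5/11.4 = 1.886.
Mean = β/(α−1) = 21.5/9.4 = 2.287.
Difference = 2.287 − 1.886 = 0.401.

0.401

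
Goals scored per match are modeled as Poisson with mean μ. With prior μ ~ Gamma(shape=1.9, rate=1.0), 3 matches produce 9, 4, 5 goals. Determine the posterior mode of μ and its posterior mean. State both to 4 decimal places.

posterior mode = 4.7250, posterior mean = 4.9750

Σ counts = 18. Posterior: Gamma(shape = 1.9+18 = 19.9, rate = 1.0+3 = 4.0).
Mode = (α−1)/β = 18.9/4.0 = 4.7250.
Mean = α/β = 19.9/4.0 = 4.9750.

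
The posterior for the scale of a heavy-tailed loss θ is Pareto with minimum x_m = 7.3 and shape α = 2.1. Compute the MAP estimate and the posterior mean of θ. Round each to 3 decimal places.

θ_MAP = 7.300, E[θ|data] = 13.936

The Pareto density is strictly decreasing on [x_m, ∞), so the mode is x_m = 7.300.
Mean = α·x_m/(α−1) = 2.1·7.3/1.1 = 13.936.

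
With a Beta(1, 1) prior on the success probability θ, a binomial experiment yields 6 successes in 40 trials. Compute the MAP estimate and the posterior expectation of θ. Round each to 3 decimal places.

MAP estimate = 0.150, posterior expectation = 0.167

Posterior: Beta(1+6, 1+34) = Beta(7, 35).
Mode = (7−1)/(7+35−2) = 6/40 = 0.150.
With a flat prior the MAP equals the MLE, 6/40.
Mean = 7/(7+35) = 7/42 = 0.167.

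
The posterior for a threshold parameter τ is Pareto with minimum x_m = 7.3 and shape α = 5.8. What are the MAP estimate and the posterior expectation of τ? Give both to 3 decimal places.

MAP: 7.300. Posterior mean: 8.821.

The Pareto density is strictly decreasing on [x_m, ∞), so the mode is x_m = 7.300.
Mean = α·x_m/(α−1) = 5.8·7.3/4.8 = 8.821.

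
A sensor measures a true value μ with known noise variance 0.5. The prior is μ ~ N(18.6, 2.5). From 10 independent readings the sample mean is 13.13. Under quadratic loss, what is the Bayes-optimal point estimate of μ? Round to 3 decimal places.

Posterior for μ is Normal. Precision-weighted mean: (1/2.5·18.6 + 10/0.5·13.13) / (1/2.5 + 10/0.5) = 13.237.
A Normal posterior is symmetric, so mode = mean.
Quadratic loss ⇒ the optimal estimator is the posterior mean.

13.237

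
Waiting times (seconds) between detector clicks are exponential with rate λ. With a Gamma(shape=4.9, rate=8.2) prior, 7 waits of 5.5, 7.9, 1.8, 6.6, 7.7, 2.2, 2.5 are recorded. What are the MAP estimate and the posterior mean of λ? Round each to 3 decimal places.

Σ times = 34.2. Posterior: Gamma(shape = 4.9+7 = 11.9, rate = 8.2+34.2 = 42.4).
Mode = (α−1)/β = 10.9/42.4 = 0.257.
Mean = α/β = 11.9/42.4 = 0.281.

MAP: 0.257. Posterior mean: 0.281.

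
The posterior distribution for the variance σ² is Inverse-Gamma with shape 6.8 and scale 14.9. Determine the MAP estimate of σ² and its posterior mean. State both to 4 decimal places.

Mode = β/(α+1) = 14.9/7.8 = 1.9103.
Mean = β/(α−1) = 14.9/5.8 = 2.5690.

MAP = 1.9103; posterior mean = 2.5690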